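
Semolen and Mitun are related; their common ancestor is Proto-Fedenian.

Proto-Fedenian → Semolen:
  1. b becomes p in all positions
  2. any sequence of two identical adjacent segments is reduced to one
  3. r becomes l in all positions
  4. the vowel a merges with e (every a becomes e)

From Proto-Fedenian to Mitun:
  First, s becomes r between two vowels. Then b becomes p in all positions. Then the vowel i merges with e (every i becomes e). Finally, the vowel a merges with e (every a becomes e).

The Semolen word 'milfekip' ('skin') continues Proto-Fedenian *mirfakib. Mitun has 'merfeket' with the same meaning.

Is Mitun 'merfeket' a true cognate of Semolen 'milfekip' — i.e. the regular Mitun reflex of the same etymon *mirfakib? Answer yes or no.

no

Derive the expected Mitun reflex of *mirfakib:
Mitun: start from *mirfakib.
  rule 1: no change — mirfakib
  rule 2 (unconditioned shift): mirfakib → mirfakip
  rule 3 (vowel merger): mirfakip → merfakep
  rule 4 (vowel merger): merfakep → merfekep
  ⇒ Mitun merfekep
The regular Mitun reflex would be 'merfekep', but the attested form is 'merfeket'. The correspondence is irregular, so they are not cognates (the Mitun form has a different source).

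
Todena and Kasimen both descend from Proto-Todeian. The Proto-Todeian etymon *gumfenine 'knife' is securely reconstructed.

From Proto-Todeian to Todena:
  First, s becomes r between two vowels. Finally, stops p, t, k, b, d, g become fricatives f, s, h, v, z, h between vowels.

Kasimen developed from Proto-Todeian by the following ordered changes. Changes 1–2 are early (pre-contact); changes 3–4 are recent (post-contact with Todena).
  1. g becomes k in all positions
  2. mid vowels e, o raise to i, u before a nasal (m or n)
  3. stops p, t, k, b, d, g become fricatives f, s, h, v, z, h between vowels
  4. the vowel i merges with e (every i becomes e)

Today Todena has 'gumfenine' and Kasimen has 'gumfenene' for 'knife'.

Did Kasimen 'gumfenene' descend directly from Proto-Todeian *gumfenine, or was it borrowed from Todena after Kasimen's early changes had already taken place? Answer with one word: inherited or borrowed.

If inherited, *gumfenine would pass through all of Kasimen's changes:
Kasimen: start from *gumfenine.
  rule 1 (unconditioned shift): gumfenine → kumfenine
  rule 2 (pre-nasal raising): kumfenine → kumfinine
  rule 3: no change — kumfinine
  rule 4 (vowel merger): kumfinine → kumfenene
  ⇒ Kasimen kumfenene
If borrowed from Todena 'gumfenine' after the early changes, it would undergo only the recent ones:
  rule 3 (intervocalic lenition): no change (gumfenine)
  rule 4 (vowel merger): gumfenine → gumfenene
  ⇒ as a loan: gumfenene
Kasimen 'gumfenene' matches the loan outcome 'gumfenene', not the inherited 'kumfenene' — it skipped the early Kasimen changes, so it was borrowed from Todena.

borrowed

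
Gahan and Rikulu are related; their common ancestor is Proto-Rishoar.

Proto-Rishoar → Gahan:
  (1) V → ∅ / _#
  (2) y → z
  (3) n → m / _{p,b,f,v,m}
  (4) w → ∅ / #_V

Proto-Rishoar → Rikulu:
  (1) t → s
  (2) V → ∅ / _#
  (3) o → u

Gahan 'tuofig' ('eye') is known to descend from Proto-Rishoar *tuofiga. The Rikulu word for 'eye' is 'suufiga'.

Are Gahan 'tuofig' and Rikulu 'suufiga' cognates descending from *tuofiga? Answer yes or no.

no

Derive the expected Rikulu reflex of *tuofiga:
Rikulu: *tuofiga
  tuofiga → suofiga   [unconditioned shift]
  suofiga → suofig   [apocope]
  suofig → suufig   [vowel merger]
  giving Rikulu suufig.
The regular Rikulu reflex would be 'suufig', but the attested form is 'suufiga'. The correspondence is irregular, so they are not cognates (the Rikulu form has a different source).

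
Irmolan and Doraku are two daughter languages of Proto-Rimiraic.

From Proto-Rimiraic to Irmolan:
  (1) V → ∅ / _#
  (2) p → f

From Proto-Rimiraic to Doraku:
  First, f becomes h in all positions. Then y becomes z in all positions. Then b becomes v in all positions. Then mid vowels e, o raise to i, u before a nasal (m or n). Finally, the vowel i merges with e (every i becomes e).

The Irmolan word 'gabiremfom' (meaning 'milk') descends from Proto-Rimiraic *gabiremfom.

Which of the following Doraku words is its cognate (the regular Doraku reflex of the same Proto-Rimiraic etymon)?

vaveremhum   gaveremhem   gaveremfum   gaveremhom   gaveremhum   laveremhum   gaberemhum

Doraku: *gabiremfom
  gabiremfom → gabiremhom   [unconditioned shift]
  gabiremhom (rule 2 does not apply)
  gabiremhom → gaviremhom   [unconditioned shift]
  gaviremhom → gavirimhum   [pre-nasal raising]
  gavirimhum → gaveremhum   [vowel merger]
  giving Doraku gaveremhum.
Only 'gaveremhum' matches the regular Doraku development of *gabiremfom.

gaveremhum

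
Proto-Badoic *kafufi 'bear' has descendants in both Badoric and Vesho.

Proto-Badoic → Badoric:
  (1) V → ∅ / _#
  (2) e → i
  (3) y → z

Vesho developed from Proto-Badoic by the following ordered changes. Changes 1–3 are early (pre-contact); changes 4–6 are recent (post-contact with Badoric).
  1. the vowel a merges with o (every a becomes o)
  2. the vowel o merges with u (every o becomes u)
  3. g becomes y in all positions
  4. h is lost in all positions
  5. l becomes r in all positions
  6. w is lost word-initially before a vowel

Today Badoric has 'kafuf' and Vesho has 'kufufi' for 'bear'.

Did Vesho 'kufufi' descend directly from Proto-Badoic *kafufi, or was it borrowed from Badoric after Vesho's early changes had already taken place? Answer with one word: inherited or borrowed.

inherited

If inherited, *kafufi would pass through all of Vesho's changes:
Vesho: start from *kafufi.
  rule 1 (vowel merger): kafufi → kofufi
  rule 2 (vowel merger): kofufi → kufufi
  rule 3: no change — kufufi
  rule 4: no change — kufufi
  rule 5: no change — kufufi
  rule 6: no change — kufufi
  ⇒ Vesho kufufi
If borrowed from Badoric 'kafuf' after the early changes, it would undergo only the recent ones:
  rule 4 (h-loss): no change (kafuf)
  rule 5 (unconditioned shift): no change (kafuf)
  rule 6 (glide loss): no change (kafuf)
  ⇒ as a loan: kafuf
Vesho 'kufufi' matches the inherited outcome exactly, so it is an inherited cognate, not a loan.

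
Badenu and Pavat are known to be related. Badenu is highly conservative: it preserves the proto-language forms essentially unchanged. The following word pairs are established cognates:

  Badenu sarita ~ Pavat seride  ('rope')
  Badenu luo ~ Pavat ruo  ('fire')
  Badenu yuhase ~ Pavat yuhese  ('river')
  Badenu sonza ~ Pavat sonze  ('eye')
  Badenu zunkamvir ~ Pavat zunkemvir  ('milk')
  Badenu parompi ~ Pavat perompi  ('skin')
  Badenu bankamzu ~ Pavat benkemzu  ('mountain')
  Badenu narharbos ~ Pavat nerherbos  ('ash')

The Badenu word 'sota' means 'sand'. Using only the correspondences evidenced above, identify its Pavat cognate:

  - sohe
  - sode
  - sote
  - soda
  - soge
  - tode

sarita ~ seride — Badenu t corresponds to Pavat d between vowels (before a back vowel).
sarita ~ seride, sonza ~ sonze — Badenu a corresponds to Pavat e word-finally.
Applying these to Badenu 'sota':
  sota → soda   (t→d between vowels (before a back vowel))
  soda → sode   (a→e word-finally)
So the Pavat cognate is 'sode'.

sode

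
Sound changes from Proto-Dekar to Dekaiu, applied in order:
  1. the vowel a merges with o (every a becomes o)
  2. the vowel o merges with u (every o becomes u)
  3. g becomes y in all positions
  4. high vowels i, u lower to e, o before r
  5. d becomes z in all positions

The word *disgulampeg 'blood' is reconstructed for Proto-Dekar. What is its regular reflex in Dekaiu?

Dekaiu: *disgulampeg
  disgulampeg → disgulompeg   [vowel merger]
  disgulompeg → disgulumpeg   [vowel merger]
  disgulumpeg → disyulumpey   [unconditioned shift]
  disyulumpey (rule 4 does not apply)
  disyulumpey → zisyulumpey   [unconditioned shift]
  giving Dekaiu zisyulumpey.

zisyulumpey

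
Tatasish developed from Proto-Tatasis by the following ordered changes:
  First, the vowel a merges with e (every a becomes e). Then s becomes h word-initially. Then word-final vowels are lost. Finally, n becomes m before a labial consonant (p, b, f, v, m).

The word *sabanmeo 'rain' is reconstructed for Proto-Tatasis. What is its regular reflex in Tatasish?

Tatasish: *sabanmeo > sebenmeo > hebenmeo > hebenme > hebemme  (by vowel merger, debuccalisation, apocope, nasal place assimilation)

hebemme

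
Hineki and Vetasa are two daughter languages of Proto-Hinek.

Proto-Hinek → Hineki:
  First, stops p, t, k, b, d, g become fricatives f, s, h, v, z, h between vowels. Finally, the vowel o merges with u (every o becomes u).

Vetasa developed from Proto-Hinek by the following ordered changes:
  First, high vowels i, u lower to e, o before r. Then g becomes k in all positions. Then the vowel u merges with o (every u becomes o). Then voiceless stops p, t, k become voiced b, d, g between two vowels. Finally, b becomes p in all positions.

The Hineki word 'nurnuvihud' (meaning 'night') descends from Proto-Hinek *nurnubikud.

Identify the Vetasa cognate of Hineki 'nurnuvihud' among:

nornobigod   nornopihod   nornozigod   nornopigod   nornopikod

nornopigod

Vetasa: start from *nurnubikud.
  rule 1 (pre-rhotic lowering): nurnubikud → nornubikud
  rule 2: no change — nornubikud
  rule 3 (vowel merger): nornubikud → nornobikod
  rule 4 (intervocalic voicing): nornobikod → nornobigod
  rule 5 (unconditioned shift): nornobigod → nornopigod
  ⇒ Vetasa nornopigod
Among the options, 'nornopigod' alone shows every Vetasa change applied in order.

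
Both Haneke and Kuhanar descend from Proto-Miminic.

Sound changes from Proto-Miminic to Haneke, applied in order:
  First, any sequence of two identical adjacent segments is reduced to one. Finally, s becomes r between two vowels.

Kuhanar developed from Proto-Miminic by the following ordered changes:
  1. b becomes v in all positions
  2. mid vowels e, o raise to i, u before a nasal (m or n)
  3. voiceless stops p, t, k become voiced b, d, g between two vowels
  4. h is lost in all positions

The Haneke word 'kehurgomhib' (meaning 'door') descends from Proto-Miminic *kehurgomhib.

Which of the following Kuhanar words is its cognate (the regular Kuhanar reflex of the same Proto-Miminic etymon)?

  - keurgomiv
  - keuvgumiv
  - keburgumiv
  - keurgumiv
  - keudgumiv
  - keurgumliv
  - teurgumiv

Kuhanar: *kehurgomhib > kehurgomhiv > kehurgumhiv > keurgumiv  (by unconditioned shift, pre-nasal raising, h-loss)
Only 'keurgumiv' matches the regular Kuhanar development of *kehurgomhib.

keurgumiv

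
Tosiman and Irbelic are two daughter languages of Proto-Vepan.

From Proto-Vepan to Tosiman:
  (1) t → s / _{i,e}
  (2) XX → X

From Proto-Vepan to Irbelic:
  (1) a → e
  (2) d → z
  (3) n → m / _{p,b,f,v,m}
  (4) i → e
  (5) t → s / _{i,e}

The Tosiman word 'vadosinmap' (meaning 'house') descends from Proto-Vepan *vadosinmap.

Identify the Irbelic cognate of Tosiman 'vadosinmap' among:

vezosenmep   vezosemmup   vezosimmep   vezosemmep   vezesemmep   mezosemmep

Irbelic: start from *vadosinmap.
  rule 1 (vowel merger): vadosinmap → vedosinmep
  rule 2 (unconditioned shift): vedosinmep → vezosinmep
  rule 3 (nasal place assimilation): vezosinmep → vezosimmep
  rule 4 (vowel merger): vezosimmep → vezosemmep
  rule 5: no change — vezosemmep
  ⇒ Irbelic vezosemmep
Among the options, 'vezosemmep' alone shows every Irbelic change applied in order.

vezosemmep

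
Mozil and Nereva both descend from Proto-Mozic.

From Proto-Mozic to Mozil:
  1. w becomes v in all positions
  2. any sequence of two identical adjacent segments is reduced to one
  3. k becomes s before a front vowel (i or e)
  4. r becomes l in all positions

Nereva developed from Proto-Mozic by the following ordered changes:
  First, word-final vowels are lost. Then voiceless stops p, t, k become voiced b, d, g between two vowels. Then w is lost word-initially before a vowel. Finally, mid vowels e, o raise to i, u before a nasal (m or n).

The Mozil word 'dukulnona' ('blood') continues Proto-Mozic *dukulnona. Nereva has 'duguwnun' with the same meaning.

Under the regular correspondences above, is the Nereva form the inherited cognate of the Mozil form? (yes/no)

no

Derive the expected Nereva reflex of *dukulnona:
Nereva: *dukulnona
  dukulnona → dukulnon   [apocope]
  dukulnon → dugulnon   [intervocalic voicing]
  dugulnon (rule 3 does not apply)
  dugulnon → dugulnun   [pre-nasal raising]
  giving Nereva dugulnun.
The regular Nereva reflex would be 'dugulnun', but the attested form is 'duguwnun'. The correspondence is irregular, so they are not cognates (the Nereva form has a different source).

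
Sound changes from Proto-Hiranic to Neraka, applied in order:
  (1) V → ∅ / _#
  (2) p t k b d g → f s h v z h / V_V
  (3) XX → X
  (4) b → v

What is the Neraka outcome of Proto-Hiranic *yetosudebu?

Neraka: *yetosudebu
  yetosudebu → yetosudeb   [apocope]
  yetosudeb → yesosuzeb   [intervocalic lenition]
  yesosuzeb (rule 3 does not apply)
  yesosuzeb → yesosuzev   [unconditioned shift]
  giving Neraka yesosuzev.

yesosuzev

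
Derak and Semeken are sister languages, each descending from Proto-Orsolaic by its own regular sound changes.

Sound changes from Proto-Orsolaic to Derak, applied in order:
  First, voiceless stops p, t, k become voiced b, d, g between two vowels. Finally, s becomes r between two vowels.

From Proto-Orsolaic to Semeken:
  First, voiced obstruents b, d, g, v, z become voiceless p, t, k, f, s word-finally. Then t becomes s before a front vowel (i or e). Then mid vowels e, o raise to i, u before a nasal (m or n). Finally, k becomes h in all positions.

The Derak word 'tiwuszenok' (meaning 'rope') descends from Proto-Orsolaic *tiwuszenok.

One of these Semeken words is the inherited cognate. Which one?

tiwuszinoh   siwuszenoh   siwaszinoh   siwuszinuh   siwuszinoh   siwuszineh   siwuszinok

siwuszinoh

Semeken: *tiwuszenok > siwuszenok > siwuszinok > siwuszinoh  (by palatalisation, pre-nasal raising, unconditioned shift)
Among the options, 'siwuszinoh' alone shows every Semeken change applied in order.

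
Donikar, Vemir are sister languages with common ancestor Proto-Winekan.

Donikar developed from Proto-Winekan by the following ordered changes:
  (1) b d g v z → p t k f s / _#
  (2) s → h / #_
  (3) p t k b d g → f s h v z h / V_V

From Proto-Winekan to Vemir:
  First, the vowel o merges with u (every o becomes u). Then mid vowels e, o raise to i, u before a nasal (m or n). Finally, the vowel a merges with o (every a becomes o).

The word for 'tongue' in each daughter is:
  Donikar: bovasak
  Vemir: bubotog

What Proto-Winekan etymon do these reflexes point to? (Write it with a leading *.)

*bobatag

Position 6: Donikar has a, Vemir has o. Donikar preserves a here (none of its changes turn any other segment into a), so the proto-segment is *a.
Position 7: Donikar has k, Vemir has g. Vemir preserves g here (none of its changes turn any other segment into g), so the proto-segment is *g.
Verify the candidate proto-form against each daughter:
Donikar: *bobatag > bobatak > bovasak  (by final devoicing, intervocalic lenition)
Vemir: start from *bobatag.
  rule 1 (vowel merger): bobatag → bubatag
  rule 2: no change — bubatag
  rule 3 (vowel merger): bubatag → bubotog
  ⇒ Vemir bubotog
No other proto-form is consistent with every reflex, so the reconstruction is *bobatag.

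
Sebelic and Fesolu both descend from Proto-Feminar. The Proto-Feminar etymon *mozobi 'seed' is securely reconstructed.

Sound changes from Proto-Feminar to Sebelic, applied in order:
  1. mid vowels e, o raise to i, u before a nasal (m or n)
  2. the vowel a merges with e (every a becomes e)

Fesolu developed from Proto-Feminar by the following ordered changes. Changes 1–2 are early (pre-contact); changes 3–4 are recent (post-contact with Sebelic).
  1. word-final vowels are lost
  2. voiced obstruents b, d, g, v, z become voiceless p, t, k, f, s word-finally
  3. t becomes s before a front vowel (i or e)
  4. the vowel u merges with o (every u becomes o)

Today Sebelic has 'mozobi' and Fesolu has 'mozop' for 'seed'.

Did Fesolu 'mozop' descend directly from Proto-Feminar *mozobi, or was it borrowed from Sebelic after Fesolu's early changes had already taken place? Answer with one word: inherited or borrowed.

inherited

If inherited, *mozobi would pass through all of Fesolu's changes:
Fesolu: *mozobi > mozob > mozop  (by apocope, final devoicing)
If borrowed from Sebelic 'mozobi' after the early changes, it would undergo only the recent ones:
  rule 3 (palatalisation): no change (mozobi)
  rule 4 (vowel merger): no change (mozobi)
  ⇒ as a loan: mozobi
Fesolu 'mozop' matches the inherited outcome exactly, so it is an inherited cognate, not a loan.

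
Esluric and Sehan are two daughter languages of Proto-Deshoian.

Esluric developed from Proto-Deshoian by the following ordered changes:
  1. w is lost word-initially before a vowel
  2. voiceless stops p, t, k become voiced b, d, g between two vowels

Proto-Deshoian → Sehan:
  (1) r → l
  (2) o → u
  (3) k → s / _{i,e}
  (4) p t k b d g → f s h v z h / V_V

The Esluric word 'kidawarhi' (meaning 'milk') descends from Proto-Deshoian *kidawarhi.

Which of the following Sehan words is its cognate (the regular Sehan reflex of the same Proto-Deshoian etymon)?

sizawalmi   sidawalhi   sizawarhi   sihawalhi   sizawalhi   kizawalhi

Sehan: *kidawarhi
  kidawarhi → kidawalhi   [unconditioned shift]
  kidawalhi (rule 2 does not apply)
  kidawalhi → sidawalhi   [palatalisation]
  sidawalhi → sizawalhi   [intervocalic lenition]
  giving Sehan sizawalhi.
The other candidates each miss or misapply at least one Sehan change.

sizawalhi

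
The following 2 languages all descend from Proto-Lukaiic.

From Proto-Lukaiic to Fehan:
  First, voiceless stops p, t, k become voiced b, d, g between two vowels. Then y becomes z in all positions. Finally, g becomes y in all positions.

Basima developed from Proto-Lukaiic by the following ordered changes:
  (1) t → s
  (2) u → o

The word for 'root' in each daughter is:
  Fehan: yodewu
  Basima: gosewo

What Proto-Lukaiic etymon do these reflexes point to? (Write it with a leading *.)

*gotewu

Position 3: Fehan has d, Basima has s. Taking the neighbouring segments as reconstructed: Fehan d could go back to *t or *d; Basima s could go back to *t or *s — the one source consistent with every daughter is *t.
Position 1: Fehan has y, Basima has g. Basima preserves g here (none of its changes turn any other segment into g), so the proto-segment is *g.
Position 6: Fehan has u, Basima has o. Fehan preserves u here (none of its changes turn any other segment into u), so the proto-segment is *u.
Verify the candidate proto-form against each daughter:
Fehan: *gotewu > godewu > yodewu  (by intervocalic voicing, unconditioned shift)
Basima: *gotewu > gosewu > gosewo  (by unconditioned shift, vowel merger)
No other proto-form is consistent with every reflex, so the reconstruction is *gotewu.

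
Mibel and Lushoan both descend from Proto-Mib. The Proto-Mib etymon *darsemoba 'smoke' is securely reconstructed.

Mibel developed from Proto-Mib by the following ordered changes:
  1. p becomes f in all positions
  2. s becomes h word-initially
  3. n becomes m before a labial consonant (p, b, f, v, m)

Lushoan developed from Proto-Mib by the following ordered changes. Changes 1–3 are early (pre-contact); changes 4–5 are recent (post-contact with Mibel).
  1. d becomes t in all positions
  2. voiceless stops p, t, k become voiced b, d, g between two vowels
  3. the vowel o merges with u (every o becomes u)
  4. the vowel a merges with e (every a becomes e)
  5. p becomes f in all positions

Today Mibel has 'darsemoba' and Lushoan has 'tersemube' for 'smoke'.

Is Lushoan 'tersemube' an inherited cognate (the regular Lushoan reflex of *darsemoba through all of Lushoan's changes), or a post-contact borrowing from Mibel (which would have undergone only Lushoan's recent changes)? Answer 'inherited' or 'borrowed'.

If inherited, *darsemoba would pass through all of Lushoan's changes:
Lushoan: *darsemoba
  darsemoba → tarsemoba   [unconditioned shift]
  tarsemoba (rule 2 does not apply)
  tarsemoba → tarsemuba   [vowel merger]
  tarsemuba → tersemube   [vowel merger]
  tersemube (rule 5 does not apply)
  giving Lushoan tersemube.
If borrowed from Mibel 'darsemoba' after the early changes, it would undergo only the recent ones:
  rule 4 (vowel merger): darsemoba → dersemobe
  rule 5 (unconditioned shift): no change (dersemobe)
  ⇒ as a loan: dersemobe
Lushoan 'tersemube' matches the inherited outcome exactly, so it is an inherited cognate, not a loan.

inherited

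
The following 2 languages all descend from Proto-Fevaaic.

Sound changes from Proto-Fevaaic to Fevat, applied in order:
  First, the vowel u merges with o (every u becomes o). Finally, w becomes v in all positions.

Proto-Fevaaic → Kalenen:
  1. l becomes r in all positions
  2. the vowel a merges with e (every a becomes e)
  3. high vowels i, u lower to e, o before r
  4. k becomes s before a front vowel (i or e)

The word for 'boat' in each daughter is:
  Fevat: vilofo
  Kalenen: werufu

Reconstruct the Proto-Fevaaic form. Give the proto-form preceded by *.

*wilufu

Position 2: Fevat has i, Kalenen has e. Fevat preserves i here (none of its changes turn any other segment into i), so the proto-segment is *i.
Position 1: Fevat has v, Kalenen has w. Kalenen preserves w here (none of its changes turn any other segment into w), so the proto-segment is *w.
Verify the candidate proto-form against each daughter:
Fevat: start from *wilufu.
  rule 1 (vowel merger): wilufu → wilofo
  rule 2 (unconditioned shift): wilofo → vilofo
  ⇒ Fevat vilofo
Kalenen: *wilufu
  wilufu → wirufu   [unconditioned shift]
  wirufu (rule 2 does not apply)
  wirufu → werufu   [pre-rhotic lowering]
  werufu (rule 4 does not apply)
  giving Kalenen werufu.
Only *wilufu yields all of Fevat vilofo, Kalenen werufu.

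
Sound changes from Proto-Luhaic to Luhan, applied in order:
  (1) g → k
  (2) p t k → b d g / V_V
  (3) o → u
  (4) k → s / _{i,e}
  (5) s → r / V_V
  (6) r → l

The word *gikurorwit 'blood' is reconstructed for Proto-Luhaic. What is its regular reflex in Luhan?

sigululwit

Luhan: start from *gikurorwit.
  rule 1 (unconditioned shift): gikurorwit → kikurorwit
  rule 2 (intervocalic voicing): kikurorwit → kigurorwit
  rule 3 (vowel merger): kigurorwit → kigururwit
  rule 4 (palatalisation): kigururwit → sigururwit
  rule 5: no change — sigururwit
  rule 6 (unconditioned shift): sigururwit → sigululwit
  ⇒ Luhan sigululwit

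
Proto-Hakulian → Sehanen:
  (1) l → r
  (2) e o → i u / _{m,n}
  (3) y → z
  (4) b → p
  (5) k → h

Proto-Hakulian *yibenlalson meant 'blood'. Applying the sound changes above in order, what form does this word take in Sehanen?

zipinrarsun

Sehanen: *yibenlalson > yibenrarson > yibinrarsun > zibinrarsun > zipinrarsun  (by unconditioned shift, pre-nasal raising, unconditioned shift, unconditioned shift)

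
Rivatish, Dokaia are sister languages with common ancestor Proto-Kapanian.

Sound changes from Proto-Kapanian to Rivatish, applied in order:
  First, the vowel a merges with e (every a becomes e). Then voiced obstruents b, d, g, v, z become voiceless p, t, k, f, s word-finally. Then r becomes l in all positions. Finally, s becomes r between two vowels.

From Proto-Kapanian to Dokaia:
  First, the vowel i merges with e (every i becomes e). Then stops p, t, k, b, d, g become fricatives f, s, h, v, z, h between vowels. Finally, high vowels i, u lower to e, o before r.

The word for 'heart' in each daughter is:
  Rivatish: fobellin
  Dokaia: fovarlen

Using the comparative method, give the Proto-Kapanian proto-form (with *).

*fobarlin

Position 7: Rivatish has i, Dokaia has e. Rivatish preserves i here (none of its changes turn any other segment into i), so the proto-segment is *i.
Position 3: Rivatish has b, Dokaia has v. Rivatish preserves b here (none of its changes turn any other segment into b), so the proto-segment is *b.
This points to *fobarlin. Verify forward in each daughter:
Rivatish: start from *fobarlin.
  rule 1 (vowel merger): fobarlin → foberlin
  rule 2: no change — foberlin
  rule 3 (unconditioned shift): foberlin → fobellin
  rule 4: no change — fobellin
  ⇒ Rivatish fobellin
Dokaia: *fobarlin
  fobarlin → fobarlen   [vowel merger]
  fobarlen → fovarlen   [intervocalic lenition]
  fovarlen (rule 3 does not apply)
  giving Dokaia fovarlen.
Only *fobarlin yields all of Rivatish fobellin, Dokaia fovarlen.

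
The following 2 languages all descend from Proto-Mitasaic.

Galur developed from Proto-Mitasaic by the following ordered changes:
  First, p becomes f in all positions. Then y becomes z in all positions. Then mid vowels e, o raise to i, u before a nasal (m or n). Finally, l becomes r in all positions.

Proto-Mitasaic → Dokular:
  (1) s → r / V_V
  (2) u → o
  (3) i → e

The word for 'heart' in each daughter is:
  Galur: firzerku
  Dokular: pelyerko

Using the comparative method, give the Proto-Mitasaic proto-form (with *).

*pilyerku

Position 1: Galur has f, Dokular has p. Dokular preserves p here (none of its changes turn any other segment into p), so the proto-segment is *p.
Position 3: Galur has r, Dokular has l. Dokular preserves l here (none of its changes turn any other segment into l), so the proto-segment is *l.
Continuing position by position gives *pilyerku; check it forward:
Galur: *pilyerku > filyerku > filzerku > firzerku  (by unconditioned shift, unconditioned shift, unconditioned shift)
Dokular: start from *pilyerku.
  rule 1: no change — pilyerku
  rule 2 (vowel merger): pilyerku → pilyerko
  rule 3 (vowel merger): pilyerko → pelyerko
  ⇒ Dokular pelyerko
No other proto-form is consistent with every reflex, so the reconstruction is *pilyerku.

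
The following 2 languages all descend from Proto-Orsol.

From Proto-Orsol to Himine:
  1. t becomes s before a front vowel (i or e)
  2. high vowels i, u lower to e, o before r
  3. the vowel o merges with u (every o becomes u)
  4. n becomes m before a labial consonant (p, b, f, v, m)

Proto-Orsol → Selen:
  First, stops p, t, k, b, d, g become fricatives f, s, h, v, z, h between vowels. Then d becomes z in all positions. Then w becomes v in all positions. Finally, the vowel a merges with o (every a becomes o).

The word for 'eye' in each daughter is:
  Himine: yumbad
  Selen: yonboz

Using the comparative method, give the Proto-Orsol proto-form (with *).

*yonbad

Position 6: Himine has d, Selen has z. Himine preserves d here (none of its changes turn any other segment into d), so the proto-segment is *d.
Position 3: Himine has m, Selen has n. Selen preserves n here (none of its changes turn any other segment into n), so the proto-segment is *n.
Position 5: Himine has a, Selen has o. Himine preserves a here (none of its changes turn any other segment into a), so the proto-segment is *a.
This points to *yonbad. Verify forward in each daughter:
Himine: start from *yonbad.
  rule 1: no change — yonbad
  rule 2: no change — yonbad
  rule 3 (vowel merger): yonbad → yunbad
  rule 4 (nasal place assimilation): yunbad → yumbad
  ⇒ Himine yumbad
Selen: start from *yonbad.
  rule 1: no change — yonbad
  rule 2 (unconditioned shift): yonbad → yonbaz
  rule 3: no change — yonbaz
  rule 4 (vowel merger): yonbaz → yonboz
  ⇒ Selen yonboz
No other proto-form is consistent with every reflex, so the reconstruction is *yonbad.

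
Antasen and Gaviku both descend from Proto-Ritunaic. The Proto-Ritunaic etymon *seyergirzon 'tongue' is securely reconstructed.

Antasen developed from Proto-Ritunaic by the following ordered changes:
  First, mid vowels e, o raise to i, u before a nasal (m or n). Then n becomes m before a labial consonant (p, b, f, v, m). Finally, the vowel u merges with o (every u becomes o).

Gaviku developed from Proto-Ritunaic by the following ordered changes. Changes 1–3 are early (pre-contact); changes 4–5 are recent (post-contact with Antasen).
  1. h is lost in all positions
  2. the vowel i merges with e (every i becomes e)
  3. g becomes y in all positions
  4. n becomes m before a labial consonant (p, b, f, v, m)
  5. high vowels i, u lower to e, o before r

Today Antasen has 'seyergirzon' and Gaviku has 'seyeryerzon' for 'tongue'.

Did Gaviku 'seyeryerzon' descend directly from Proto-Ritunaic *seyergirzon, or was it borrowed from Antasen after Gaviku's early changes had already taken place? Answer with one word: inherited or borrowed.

inherited

If inherited, *seyergirzon would pass through all of Gaviku's changes:
Gaviku: *seyergirzon > seyergerzon > seyeryerzon  (by vowel merger, unconditioned shift)
If borrowed from Antasen 'seyergirzon' after the early changes, it would undergo only the recent ones:
  rule 4 (nasal place assimilation): no change (seyergirzon)
  rule 5 (pre-rhotic lowering): seyergirzon → seyergerzon
  ⇒ as a loan: seyergerzon
Gaviku 'seyeryerzon' matches the inherited outcome exactly, so it is an inherited cognate, not a loan.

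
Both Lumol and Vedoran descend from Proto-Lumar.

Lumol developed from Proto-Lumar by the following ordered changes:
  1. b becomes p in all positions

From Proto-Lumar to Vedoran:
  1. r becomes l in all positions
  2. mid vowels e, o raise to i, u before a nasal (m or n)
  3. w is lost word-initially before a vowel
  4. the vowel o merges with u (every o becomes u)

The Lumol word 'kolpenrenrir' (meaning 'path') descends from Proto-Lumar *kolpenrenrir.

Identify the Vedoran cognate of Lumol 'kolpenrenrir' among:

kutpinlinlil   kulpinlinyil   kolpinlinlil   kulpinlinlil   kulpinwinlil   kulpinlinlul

Vedoran: start from *kolpenrenrir.
  rule 1 (unconditioned shift): kolpenrenrir → kolpenlenlil
  rule 2 (pre-nasal raising): kolpenlenlil → kolpinlinlil
  rule 3: no change — kolpinlinlil
  rule 4 (vowel merger): kolpinlinlil → kulpinlinlil
  ⇒ Vedoran kulpinlinlil
Among the options, 'kulpinlinlil' alone shows every Vedoran change applied in order.

kulpinlinlil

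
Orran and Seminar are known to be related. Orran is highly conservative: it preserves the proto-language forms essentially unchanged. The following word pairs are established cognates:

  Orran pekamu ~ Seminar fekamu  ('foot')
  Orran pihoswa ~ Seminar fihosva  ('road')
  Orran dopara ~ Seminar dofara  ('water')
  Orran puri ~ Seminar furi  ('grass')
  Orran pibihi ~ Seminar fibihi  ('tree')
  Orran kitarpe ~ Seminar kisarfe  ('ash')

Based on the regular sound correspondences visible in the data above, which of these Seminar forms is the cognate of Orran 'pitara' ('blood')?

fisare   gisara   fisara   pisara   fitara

fisara

pihoswa ~ fihosva, pibihi ~ fibihi — Orran p corresponds to Seminar f word-initially before a front vowel.
kitarpe ~ kisarfe — Orran t corresponds to Seminar s between vowels (before a back vowel).
Applying these to Orran 'pitara':
  pitara → fitara   (p→f word-initially before a front vowel)
  fitara → fisara   (t→s between vowels (before a back vowel))
So the Seminar cognate is 'fisara'.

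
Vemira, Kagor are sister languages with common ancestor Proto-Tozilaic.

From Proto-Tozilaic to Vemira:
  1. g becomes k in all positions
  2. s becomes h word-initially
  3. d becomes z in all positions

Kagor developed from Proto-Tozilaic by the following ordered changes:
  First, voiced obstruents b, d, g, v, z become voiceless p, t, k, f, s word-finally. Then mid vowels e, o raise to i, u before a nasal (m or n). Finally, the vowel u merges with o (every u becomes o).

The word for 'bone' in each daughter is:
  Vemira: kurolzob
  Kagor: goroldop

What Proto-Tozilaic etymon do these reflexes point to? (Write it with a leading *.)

Position 2: Vemira has u, Kagor has o. Vemira preserves u here (none of its changes turn any other segment into u), so the proto-segment is *u.
Position 8: Vemira has b, Kagor has p. Vemira preserves b here (none of its changes turn any other segment into b), so the proto-segment is *b.
Position 1: Vemira has k, Kagor has g. Kagor preserves g here (none of its changes turn any other segment into g), so the proto-segment is *g.
Verify the candidate proto-form against each daughter:
Vemira: start from *guroldob.
  rule 1 (unconditioned shift): guroldob → kuroldob
  rule 2: no change — kuroldob
  rule 3 (unconditioned shift): kuroldob → kurolzob
  ⇒ Vemira kurolzob
Kagor: *guroldob > guroldop > goroldop  (by final devoicing, vowel merger)
Only *guroldob yields all of Vemira kurolzob, Kagor goroldop.

*guroldob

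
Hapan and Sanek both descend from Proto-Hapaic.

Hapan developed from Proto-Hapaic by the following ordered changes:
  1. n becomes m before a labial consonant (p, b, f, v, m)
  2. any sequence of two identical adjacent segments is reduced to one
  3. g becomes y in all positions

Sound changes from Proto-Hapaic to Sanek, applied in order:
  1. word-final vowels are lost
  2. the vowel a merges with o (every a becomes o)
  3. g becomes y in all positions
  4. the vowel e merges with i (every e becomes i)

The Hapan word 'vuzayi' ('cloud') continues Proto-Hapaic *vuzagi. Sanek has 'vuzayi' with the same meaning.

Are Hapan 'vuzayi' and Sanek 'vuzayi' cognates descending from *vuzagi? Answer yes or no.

Derive the expected Sanek reflex of *vuzagi:
Sanek: start from *vuzagi.
  rule 1 (apocope): vuzagi → vuzag
  rule 2 (vowel merger): vuzag → vuzog
  rule 3 (unconditioned shift): vuzog → vuzoy
  rule 4: no change — vuzoy
  ⇒ Sanek vuzoy
The regular Sanek reflex would be 'vuzoy', but the attested form is 'vuzayi'. The correspondence is irregular, so they are not cognates (the Sanek form has a different source).

no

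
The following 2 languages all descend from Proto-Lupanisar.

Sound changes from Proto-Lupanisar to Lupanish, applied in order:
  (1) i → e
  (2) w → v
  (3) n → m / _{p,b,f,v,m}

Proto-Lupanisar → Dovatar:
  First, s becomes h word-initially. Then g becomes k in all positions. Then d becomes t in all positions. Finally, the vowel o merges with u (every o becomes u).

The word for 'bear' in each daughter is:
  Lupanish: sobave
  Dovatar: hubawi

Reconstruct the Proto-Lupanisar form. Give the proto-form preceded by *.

*sobawi

Position 1: Lupanish has s, Dovatar has h. Lupanish preserves s here (none of its changes turn any other segment into s), so the proto-segment is *s.
Position 6: Lupanish has e, Dovatar has i. Dovatar preserves i here (none of its changes turn any other segment into i), so the proto-segment is *i.
Position 5: Lupanish has v, Dovatar has w. Dovatar preserves w here (none of its changes turn any other segment into w), so the proto-segment is *w.
Verify the candidate proto-form against each daughter:
Lupanish: start from *sobawi.
  rule 1 (vowel merger): sobawi → sobawe
  rule 2 (unconditioned shift): sobawe → sobave
  rule 3: no change — sobave
  ⇒ Lupanish sobave
Dovatar: *sobawi > hobawi > hubawi  (by debuccalisation, vowel merger)
Only *sobawi yields all of Lupanish sobave, Dovatar hubawi.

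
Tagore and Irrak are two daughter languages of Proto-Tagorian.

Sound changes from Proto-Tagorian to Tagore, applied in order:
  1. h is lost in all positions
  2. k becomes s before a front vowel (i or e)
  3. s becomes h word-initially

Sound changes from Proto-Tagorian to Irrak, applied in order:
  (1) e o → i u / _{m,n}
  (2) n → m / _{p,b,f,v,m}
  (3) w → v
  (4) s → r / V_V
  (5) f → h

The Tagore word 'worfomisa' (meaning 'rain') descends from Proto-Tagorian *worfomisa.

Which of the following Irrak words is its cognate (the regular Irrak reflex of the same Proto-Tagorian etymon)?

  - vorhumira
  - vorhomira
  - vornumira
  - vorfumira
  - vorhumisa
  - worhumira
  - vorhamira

Irrak: *worfomisa > worfumisa > vorfumisa > vorfumira > vorhumira  (by pre-nasal raising, unconditioned shift, rhotacism, unconditioned shift)
The other candidates each miss or misapply at least one Irrak change.

vorhumira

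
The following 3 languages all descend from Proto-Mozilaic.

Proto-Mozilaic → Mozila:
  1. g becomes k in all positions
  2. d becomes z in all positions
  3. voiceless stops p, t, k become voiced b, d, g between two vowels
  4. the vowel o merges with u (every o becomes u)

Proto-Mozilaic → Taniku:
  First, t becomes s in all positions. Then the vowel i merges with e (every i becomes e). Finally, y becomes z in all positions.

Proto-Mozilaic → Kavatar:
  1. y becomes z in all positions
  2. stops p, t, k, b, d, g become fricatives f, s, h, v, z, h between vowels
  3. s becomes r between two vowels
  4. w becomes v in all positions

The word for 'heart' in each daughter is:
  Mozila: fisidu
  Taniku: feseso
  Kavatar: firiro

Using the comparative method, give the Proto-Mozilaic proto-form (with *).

Position 5: Mozila has d, Taniku has s, Kavatar has r. In Mozila, d can only continue *t, so the proto-segment is *t.
Position 6: Mozila has u, Taniku has o, Kavatar has o. Taniku preserves o here (none of its changes turn any other segment into o), so the proto-segment is *o.
Position 4: Mozila has i, Taniku has e, Kavatar has i. Mozila preserves i here (none of its changes turn any other segment into i), so the proto-segment is *i.
Continuing position by position gives *fisito; check it forward:
Mozila: *fisito > fisido > fisidu  (by intervocalic voicing, vowel merger)
Taniku: start from *fisito.
  rule 1 (unconditioned shift): fisito → fisiso
  rule 2 (vowel merger): fisiso → feseso
  rule 3: no change — feseso
  ⇒ Taniku feseso
Kavatar: start from *fisito.
  rule 1: no change — fisito
  rule 2 (intervocalic lenition): fisito → fisiso
  rule 3 (rhotacism): fisiso → firiro
  rule 4: no change — firiro
  ⇒ Kavatar firiro
*fisito is the unique common source.

*fisito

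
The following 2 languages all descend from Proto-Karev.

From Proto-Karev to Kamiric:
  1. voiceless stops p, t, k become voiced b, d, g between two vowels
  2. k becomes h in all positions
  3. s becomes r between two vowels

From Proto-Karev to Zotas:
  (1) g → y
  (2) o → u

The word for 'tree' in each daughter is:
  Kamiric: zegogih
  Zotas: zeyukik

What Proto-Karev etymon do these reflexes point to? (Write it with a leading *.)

Position 4: Kamiric has o, Zotas has u. Kamiric preserves o here (none of its changes turn any other segment into o), so the proto-segment is *o.
Position 5: Kamiric has g, Zotas has k. Zotas preserves k here (none of its changes turn any other segment into k), so the proto-segment is *k.
Continuing position by position gives *zegokik; check it forward:
Kamiric: *zegokik
  zegokik → zegogik   [intervocalic voicing]
  zegogik → zegogih   [unconditioned shift]
  zegogih (rule 3 does not apply)
  giving Kamiric zegogih.
Zotas: *zegokik
  zegokik → zeyokik   [unconditioned shift]
  zeyokik → zeyukik   [vowel merger]
  giving Zotas zeyukik.
*zegokik is the unique common source.

*zegokik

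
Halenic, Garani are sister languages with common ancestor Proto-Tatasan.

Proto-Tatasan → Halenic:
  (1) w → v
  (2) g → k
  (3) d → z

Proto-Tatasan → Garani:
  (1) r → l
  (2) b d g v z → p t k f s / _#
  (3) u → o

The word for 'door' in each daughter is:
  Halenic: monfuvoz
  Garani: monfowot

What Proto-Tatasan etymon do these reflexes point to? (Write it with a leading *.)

*monfuwod

Position 5: Halenic has u, Garani has o. Halenic preserves u here (none of its changes turn any other segment into u), so the proto-segment is *u.
Position 6: Halenic has v, Garani has w. Garani preserves w here (none of its changes turn any other segment into w), so the proto-segment is *w.
Position 8: Halenic has z, Garani has t. Taking the neighbouring segments as reconstructed: Halenic z could go back to *d or *z; Garani t could go back to *t or *d — the one source consistent with every daughter is *d.
Verify the candidate proto-form against each daughter:
Halenic: start from *monfuwod.
  rule 1 (unconditioned shift): monfuwod → monfuvod
  rule 2: no change — monfuvod
  rule 3 (unconditioned shift): monfuvod → monfuvoz
  ⇒ Halenic monfuvoz
Garani: *monfuwod > monfuwot > monfowot  (by final devoicing, vowel merger)
Only *monfuwod yields all of Halenic monfuvoz, Garani monfowot.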